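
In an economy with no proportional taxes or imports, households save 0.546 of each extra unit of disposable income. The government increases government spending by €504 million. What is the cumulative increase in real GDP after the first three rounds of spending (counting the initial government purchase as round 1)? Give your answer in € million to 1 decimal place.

€836.7 million

MPC = 1 − MPS = 1 − 0.546 = 0.454.
Round 1 adds ΔG = €504 million; each later round is MPC = 0.454 times the previous.
After 3 rounds: 504 + 228.816 + 103.882464 = ΔG·(1 − c^3)/(1 − c) = 504 × (1 − 0.093576664)/0.546 ≈ €836.7 million.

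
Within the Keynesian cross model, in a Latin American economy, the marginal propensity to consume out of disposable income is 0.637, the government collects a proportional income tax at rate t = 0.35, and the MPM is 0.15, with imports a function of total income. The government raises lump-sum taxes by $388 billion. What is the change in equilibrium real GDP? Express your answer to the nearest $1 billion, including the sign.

−$336 billion

A lump-sum tax change of +$388 billion shifts disposable income by −$388 billion; first-round consumption changes by −c × ΔT = −0.637 × (+$388 billion) = −$247.156 billion.
Expenditure multiplier = 1/(1 − c(1−t) + m) = 1/(1 − 0.637×0.65 + 0.15) = 1/0.73595 ≈ 1.359.
The tax multiplier is −c × k ≈ −0.866, so ΔY = k × (−c·ΔT) = (−$247.156 billion) / 0.73595 ≈ −$336 billion.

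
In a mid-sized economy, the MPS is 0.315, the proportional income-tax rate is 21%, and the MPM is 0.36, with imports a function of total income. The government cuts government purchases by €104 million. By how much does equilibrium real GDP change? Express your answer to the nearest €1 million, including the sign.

MPC = 1 − MPS = 1 − 0.315 = 0.685.
Expenditure multiplier = 1/(1 − c(1−t) + m) = 1/(1 − 0.685×0.79 + 0.36) = 1/0.81885 ≈ 1.221.
ΔY = k × ΔG = (−€104 million) / 0.81885 ≈ −€127 million.

−€127 million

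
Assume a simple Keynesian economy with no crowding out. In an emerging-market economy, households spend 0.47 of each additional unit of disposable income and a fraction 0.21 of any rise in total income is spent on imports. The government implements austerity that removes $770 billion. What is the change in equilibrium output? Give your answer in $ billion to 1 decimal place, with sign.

Government-spending multiplier = 1/(1 − c + m) = 1/(1 − 0.47 + 0.21) = 1/0.74 ≈ 1.351.
ΔY = k × ΔG = (−$770 billion) / 0.74 ≈ −$1,040.5 billion.

−$1,040.5 billion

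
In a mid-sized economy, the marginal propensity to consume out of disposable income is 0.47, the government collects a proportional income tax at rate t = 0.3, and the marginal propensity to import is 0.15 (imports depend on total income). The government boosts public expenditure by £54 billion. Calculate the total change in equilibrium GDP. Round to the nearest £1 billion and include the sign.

Spending multiplier = 1/(1 − c(1−t) + m) = 1/(1 − 0.47×0.7 + 0.15) = 1/0.821 ≈ 1.218.
ΔY = k × ΔG = (+£54 billion) / 0.821 ≈ +£66 billion.

+£66 billion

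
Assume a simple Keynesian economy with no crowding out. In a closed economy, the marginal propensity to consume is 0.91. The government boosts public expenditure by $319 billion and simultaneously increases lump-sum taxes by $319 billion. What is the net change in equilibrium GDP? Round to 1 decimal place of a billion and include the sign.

+$319.0 billion

Expenditure multiplier = 1/(1 − MPC) = 1/(1 − 0.91) = 1/0.09 ≈ 11.111.
ΔG contributes k·ΔG = (+$319 billion) / 0.09 ≈ +$3,544.4 billion.
ΔT of +$319 billion changes first-round spending by −c·ΔT = −$290.29 billion, contributing k·(−c·ΔT) = (−$290.29 billion) / 0.09 ≈ −$3,225.4 billion.
With ΔG = ΔT and no other leakages, the balanced-budget multiplier is 1, so ΔY = ΔG = +$319 billion.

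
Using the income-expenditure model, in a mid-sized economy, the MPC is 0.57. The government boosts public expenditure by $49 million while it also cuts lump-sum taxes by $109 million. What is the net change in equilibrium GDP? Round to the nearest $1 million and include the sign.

+$258 million

Expenditure multiplier = 1/(1 − MPC) = 1/(1 − 0.57) = 1/0.43 ≈ 2.326.
ΔG contributes k·ΔG = (+$49 million) / 0.43 ≈ +$114 million.
ΔT of −$109 million changes first-round spending by −c·ΔT = +$62.13 million, contributing k·(−c·ΔT) = (+$62.13 million) / 0.43 ≈ +$144.5 million.
Net ΔY = k(ΔG − c·ΔT) = (+$111.13 million) / 0.43 ≈ +$258 million.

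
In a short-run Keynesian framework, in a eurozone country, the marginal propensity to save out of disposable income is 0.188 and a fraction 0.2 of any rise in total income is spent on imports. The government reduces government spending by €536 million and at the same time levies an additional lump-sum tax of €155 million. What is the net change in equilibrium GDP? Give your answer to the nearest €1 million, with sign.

MPC = 1 − MPS = 1 − 0.188 = 0.812.
Expenditure multiplier = 1/(1 − c + m) = 1/(1 − 0.812 + 0.2) = 1/0.388 ≈ 2.577.
ΔG contributes k·ΔG = (−€536 million) / 0.388 ≈ −€1,381.4 million.
ΔT of +€155 million changes first-round spending by −c·ΔT = −€125.86 million, contributing k·(−c·ΔT) = (−€125.86 million) / 0.388 ≈ −€324.4 million.
Net ΔY = k(ΔG − c·ΔT) = (−€661.86 million) / 0.388 ≈ −€1,706 million.

−€1,706 million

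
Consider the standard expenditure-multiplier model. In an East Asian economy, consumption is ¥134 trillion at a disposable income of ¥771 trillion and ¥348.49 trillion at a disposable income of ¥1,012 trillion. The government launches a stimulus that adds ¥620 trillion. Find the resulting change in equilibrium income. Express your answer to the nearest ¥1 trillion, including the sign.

MPC = ΔC/ΔYd = (348.49 − 134)/(1,012 − 771) = 214.49/241 = 0.89.
Government-spending multiplier = 1/(1 − MPC) = 1/(1 − 0.89) = 1/0.11 ≈ 9.091.
ΔY = k × ΔG = (+¥620 trillion) / 0.11 ≈ +¥5,636 trillion.

+¥5,636 trillion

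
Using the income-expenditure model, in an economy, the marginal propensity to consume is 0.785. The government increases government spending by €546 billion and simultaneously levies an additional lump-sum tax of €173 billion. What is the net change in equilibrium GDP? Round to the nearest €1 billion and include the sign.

+€1,908 billion

Expenditure multiplier = 1/(1 − MPC) = 1/(1 − 0.785) = 1/0.215 ≈ 4.651.
ΔG contributes k·ΔG = (+€546 billion) / 0.215 ≈ +€2,539.5 billion.
ΔT of +€173 billion changes first-round spending by −c·ΔT = −€135.805 billion, contributing k·(−c·ΔT) = (−€135.805 billion) / 0.215 ≈ −€631.7 billion.
Net ΔY = k(ΔG − c·ΔT) = (+€410.195 billion) / 0.215 ≈ +€1,908 billion.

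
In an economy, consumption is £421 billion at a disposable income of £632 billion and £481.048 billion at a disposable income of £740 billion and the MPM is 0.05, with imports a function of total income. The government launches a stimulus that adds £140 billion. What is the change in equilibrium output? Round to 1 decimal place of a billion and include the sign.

+£283.4 billion

MPC = ΔC/ΔYd = (481.048 − 421)/(740 − 632) = 60.048/108 = 0.556.
Government-spending multiplier = 1/(1 − c + m) = 1/(1 − 0.556 + 0.05) = 1/0.494 ≈ 2.024.
ΔY = k × ΔG = (+£140 billion) / 0.494 ≈ +£283.4 billion.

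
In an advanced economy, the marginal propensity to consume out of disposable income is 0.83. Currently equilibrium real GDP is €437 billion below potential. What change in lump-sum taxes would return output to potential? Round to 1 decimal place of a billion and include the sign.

Spending multiplier = 1/(1 − MPC) = 1/(1 − 0.83) = 1/0.17 ≈ 5.882.
Tax multiplier = −c·k = −0.83/0.17 ≈ −4.882. Need ΔY = +€437 billion, so ΔT = ΔY/(−c·k) = −(+€437 billion) × 0.17 / 0.83 ≈ −€89.5 billion.
The government should cut lump-sum taxes by €89.5 billion.

−€89.5 billion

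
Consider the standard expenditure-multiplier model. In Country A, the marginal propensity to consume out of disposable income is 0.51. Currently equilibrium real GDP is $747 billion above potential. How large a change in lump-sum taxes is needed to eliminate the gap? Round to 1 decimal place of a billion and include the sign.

+$717.7 billion

Spending multiplier = 1/(1 − MPC) = 1/(1 − 0.51) = 1/0.49 ≈ 2.041.
Tax multiplier = −c·k = −0.51/0.49 ≈ −1.041. Need ΔY = −$747 billion, so ΔT = ΔY/(−c·k) = −(−$747 billion) × 0.49 / 0.51 ≈ +$717.7 billion.
The government should raise lump-sum taxes by $717.7 billion.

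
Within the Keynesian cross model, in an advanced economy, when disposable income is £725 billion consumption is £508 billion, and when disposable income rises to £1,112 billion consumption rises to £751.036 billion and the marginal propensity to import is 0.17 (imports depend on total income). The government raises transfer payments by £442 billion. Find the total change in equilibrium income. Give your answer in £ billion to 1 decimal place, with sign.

+£512.1 billion

MPC = ΔC/ΔYd = (751.036 − 508)/(1,112 − 725) = 243.036/387 = 0.628.
The transfer change shifts disposable income by +£442 billion, so first-round consumption changes by c·ΔTR = 0.628 × (+£442 billion) = +£277.576 billion.
Expenditure multiplier = 1/(1 − c + m) = 1/(1 − 0.628 + 0.17) = 1/0.542 ≈ 1.845.
The transfer multiplier is c × k ≈ 1.159, so ΔY = k × (c·ΔTR) = (+£277.576 billion) / 0.542 ≈ +£512.1 billion.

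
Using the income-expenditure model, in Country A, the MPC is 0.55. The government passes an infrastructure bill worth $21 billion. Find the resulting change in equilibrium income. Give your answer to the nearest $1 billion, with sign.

+$47 billion

Government-spending multiplier = 1/(1 − MPC) = 1/(1 − 0.55) = 1/0.45 ≈ 2.222.
ΔY = k × ΔG = (+$21 billion) / 0.45 ≈ +$47 billion.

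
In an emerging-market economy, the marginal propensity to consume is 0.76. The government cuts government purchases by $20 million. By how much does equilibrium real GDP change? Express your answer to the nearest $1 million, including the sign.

Government-spending multiplier = 1/(1 − MPC) = 1/(1 − 0.76) = 1/0.24 ≈ 4.167.
ΔY = k × ΔG = (−$20 million) / 0.24 ≈ −$83 million.

−$83 million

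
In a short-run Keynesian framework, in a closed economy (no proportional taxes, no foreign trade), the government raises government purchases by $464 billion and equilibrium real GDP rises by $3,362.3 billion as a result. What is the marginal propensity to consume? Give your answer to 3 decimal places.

0.862

Implied spending multiplier k = ΔY/ΔG = 3,362.3/464 ≈ 7.2463.
Since k = 1/(1 − MPC), MPC = 1 − 1/k = 1 − ΔG/ΔY = 1 − 464/3,362.3 ≈ 0.862.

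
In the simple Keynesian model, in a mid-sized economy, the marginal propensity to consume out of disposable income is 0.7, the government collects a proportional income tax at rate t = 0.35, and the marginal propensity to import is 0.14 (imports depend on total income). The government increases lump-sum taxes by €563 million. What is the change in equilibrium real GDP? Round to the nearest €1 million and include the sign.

−€575 million

A lump-sum tax change of +€563 million shifts disposable income by −€563 million; first-round consumption changes by −c × ΔT = −0.7 × (+€563 million) = −€394.1 million.
Expenditure multiplier = 1/(1 − c(1−t) + m) = 1/(1 − 0.7×0.65 + 0.14) = 1/0.685 ≈ 1.46.
The tax multiplier is −c × k ≈ −1.022, so ΔY = k × (−c·ΔT) = (−€394.1 million) / 0.685 ≈ −€575 million.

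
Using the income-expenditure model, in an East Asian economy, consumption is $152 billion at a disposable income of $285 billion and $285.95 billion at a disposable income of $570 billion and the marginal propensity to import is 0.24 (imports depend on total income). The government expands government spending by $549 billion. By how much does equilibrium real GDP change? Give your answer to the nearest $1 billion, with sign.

MPC = ΔC/ΔYd = (285.95 − 152)/(570 − 285) = 133.95/285 = 0.47.
Expenditure multiplier = 1/(1 − c + m) = 1/(1 − 0.47 + 0.24) = 1/0.77 ≈ 1.299.
ΔY = k × ΔG = (+$549 billion) / 0.77 ≈ +$713 billion.

+$713 billion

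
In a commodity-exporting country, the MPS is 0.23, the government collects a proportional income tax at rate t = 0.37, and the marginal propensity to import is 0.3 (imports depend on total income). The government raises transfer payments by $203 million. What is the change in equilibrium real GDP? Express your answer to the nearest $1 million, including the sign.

MPC = 1 − MPS = 1 − 0.23 = 0.77.
The transfer change shifts disposable income by +$203 million, so first-round consumption changes by c·ΔTR = 0.77 × (+$203 million) = +$156.31 million.
Expenditure multiplier = 1/(1 − c(1−t) + m) = 1/(1 − 0.77×0.63 + 0.3) = 1/0.8149 ≈ 1.227.
The transfer multiplier is c × k ≈ 0.945, so ΔY = k × (c·ΔTR) = (+$156.31 million) / 0.8149 ≈ +$192 million.

+$192 million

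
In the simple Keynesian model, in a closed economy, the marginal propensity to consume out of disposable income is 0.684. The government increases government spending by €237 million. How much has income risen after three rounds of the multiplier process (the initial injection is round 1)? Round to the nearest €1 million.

Round 1 adds ΔG = €237 million; each later round is MPC = 0.684 times the previous.
After 3 rounds: 237 + 162.108 + 110.881872 = ΔG·(1 − c^3)/(1 − c) = 237 × (1 − 0.320013504)/0.316 ≈ €510 million.

€510 million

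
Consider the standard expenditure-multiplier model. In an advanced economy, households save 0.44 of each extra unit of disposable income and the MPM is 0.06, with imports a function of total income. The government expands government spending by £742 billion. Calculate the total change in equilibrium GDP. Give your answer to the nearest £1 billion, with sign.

+£1,484 billion

MPC = 1 − MPS = 1 − 0.44 = 0.56.
Expenditure multiplier = 1/(1 − c + m) = 1/(1 − 0.56 + 0.06) = 1/0.5 = 2.
ΔY = k × ΔG = (+£742 billion) / 0.5 = +£1,484 billion.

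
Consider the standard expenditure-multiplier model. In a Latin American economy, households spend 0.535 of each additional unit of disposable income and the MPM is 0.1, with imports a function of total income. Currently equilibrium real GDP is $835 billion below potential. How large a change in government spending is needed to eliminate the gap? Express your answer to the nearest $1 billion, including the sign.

Spending multiplier = 1/(1 − c + m) = 1/(1 − 0.535 + 0.1) = 1/0.565 ≈ 1.77.
Need ΔY = +$835 billion, so ΔG = ΔY/k = (+$835 billion) × 0.565 ≈ +$472 billion.
The government should increase government spending by $472 billion.

+$472 billion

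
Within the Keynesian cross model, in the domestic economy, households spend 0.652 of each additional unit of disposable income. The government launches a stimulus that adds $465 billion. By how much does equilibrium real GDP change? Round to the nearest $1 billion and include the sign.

Spending multiplier = 1/(1 − MPC) = 1/(1 − 0.652) = 1/0.348 ≈ 2.874.
ΔY = k × ΔG = (+$465 billion) / 0.348 ≈ +$1,336 billion.

+$1,336 billion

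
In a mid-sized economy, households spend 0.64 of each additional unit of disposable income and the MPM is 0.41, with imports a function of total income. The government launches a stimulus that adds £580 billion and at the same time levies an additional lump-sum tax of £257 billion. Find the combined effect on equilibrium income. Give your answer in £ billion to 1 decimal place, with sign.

+£539.6 billion

Expenditure multiplier = 1/(1 − c + m) = 1/(1 − 0.64 + 0.41) = 1/0.77 ≈ 1.299.
ΔG contributes k·ΔG = (+£580 billion) / 0.77 ≈ +£753.2 billion.
ΔT of +£257 billion changes first-round spending by −c·ΔT = −£164.48 billion, contributing k·(−c·ΔT) = (−£164.48 billion) / 0.77 ≈ −£213.6 billion.
Net ΔY = k(ΔG − c·ΔT) = (+£415.52 billion) / 0.77 ≈ +£539.6 billion.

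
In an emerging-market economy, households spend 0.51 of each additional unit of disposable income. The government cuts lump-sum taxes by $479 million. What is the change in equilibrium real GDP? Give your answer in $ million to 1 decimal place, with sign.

+$498.6 million

A lump-sum tax change of −$479 million shifts disposable income by +$479 million; first-round consumption changes by −c × ΔT = −0.51 × (−$479 million) = +$244.29 million.
Expenditure multiplier = 1/(1 − MPC) = 1/(1 − 0.51) = 1/0.49 ≈ 2.041.
The tax multiplier is −c × k ≈ −1.041, so ΔY = k × (−c·ΔT) = (+$244.29 million) / 0.49 ≈ +$498.6 million.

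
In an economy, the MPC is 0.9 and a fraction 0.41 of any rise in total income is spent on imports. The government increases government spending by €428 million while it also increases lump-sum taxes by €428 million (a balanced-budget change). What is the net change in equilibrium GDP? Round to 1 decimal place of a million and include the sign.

+€83.9 million

Expenditure multiplier = 1/(1 − c + m) = 1/(1 − 0.9 + 0.41) = 1/0.51 ≈ 1.961.
ΔG contributes k·ΔG = (+€428 million) / 0.51 ≈ +€839.2 million.
ΔT of +€428 million changes first-round spending by −c·ΔT = −€385.2 million, contributing k·(−c·ΔT) = (−€385.2 million) / 0.51 ≈ −€755.3 million.
Net ΔY = k(ΔG − c·ΔT) = (+€42.8 million) / 0.51 ≈ +€83.9 million.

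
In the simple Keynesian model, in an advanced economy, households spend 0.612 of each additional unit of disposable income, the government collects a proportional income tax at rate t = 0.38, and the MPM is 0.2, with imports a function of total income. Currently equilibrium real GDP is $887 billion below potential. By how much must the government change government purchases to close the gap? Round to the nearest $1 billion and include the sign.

+$728 billion

Spending multiplier = 1/(1 − c(1−t) + m) = 1/(1 − 0.612×0.62 + 0.2) = 1/0.82056 ≈ 1.219.
Need ΔY = +$887 billion, so ΔG = ΔY/k = (+$887 billion) × 0.82056 ≈ +$728 billion.
The government should increase government purchases by $728 billion.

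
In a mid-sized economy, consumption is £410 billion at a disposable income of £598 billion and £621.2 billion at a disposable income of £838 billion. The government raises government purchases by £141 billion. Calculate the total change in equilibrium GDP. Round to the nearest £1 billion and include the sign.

MPC = ΔC/ΔYd = (621.2 − 410)/(838 − 598) = 211.2/240 = 0.88.
Expenditure multiplier = 1/(1 − MPC) = 1/(1 − 0.88) = 1/0.12 ≈ 8.333.
ΔY = k × ΔG = (+£141 billion) / 0.12 = +£1,175 billion.

+£1,175 billion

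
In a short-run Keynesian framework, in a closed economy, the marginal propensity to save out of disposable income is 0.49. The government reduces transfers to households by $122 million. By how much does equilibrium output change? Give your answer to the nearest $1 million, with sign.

−$127 million

MPC = 1 − MPS = 1 − 0.49 = 0.51.
The transfer change shifts disposable income by −$122 million, so first-round consumption changes by c·ΔTR = 0.51 × (−$122 million) = −$62.22 million.
Expenditure multiplier = 1/(1 − MPC) = 1/(1 − 0.51) = 1/0.49 ≈ 2.041.
The transfer multiplier is c × k ≈ 1.041, so ΔY = k × (c·ΔTR) = (−$62.22 million) / 0.49 ≈ −$127 million.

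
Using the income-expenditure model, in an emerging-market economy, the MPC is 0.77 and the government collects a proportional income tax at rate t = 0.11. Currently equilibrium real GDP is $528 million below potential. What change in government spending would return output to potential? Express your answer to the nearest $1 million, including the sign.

Spending multiplier = 1/(1 − c(1−t)) = 1/(1 − 0.77×0.89) = 1/0.3147 ≈ 3.178.
Need ΔY = +$528 million, so ΔG = ΔY/k = (+$528 million) × 0.3147 ≈ +$166 million.
The government should increase government spending by $166 million.

+$166 million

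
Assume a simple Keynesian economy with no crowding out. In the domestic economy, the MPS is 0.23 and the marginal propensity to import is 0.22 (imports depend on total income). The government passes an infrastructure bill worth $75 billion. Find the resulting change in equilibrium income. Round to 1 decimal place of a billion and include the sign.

MPC = 1 − MPS = 1 − 0.23 = 0.77.
Spending multiplier = 1/(1 − c + m) = 1/(1 − 0.77 + 0.22) = 1/0.45 ≈ 2.222.
ΔY = k × ΔG = (+$75 billion) / 0.45 ≈ +$166.7 billion.

+$166.7 billion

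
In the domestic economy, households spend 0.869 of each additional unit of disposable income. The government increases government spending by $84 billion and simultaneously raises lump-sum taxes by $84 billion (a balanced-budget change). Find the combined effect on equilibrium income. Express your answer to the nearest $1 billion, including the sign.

+$84 billion

Expenditure multiplier = 1/(1 − MPC) = 1/(1 − 0.869) = 1/0.131 ≈ 7.634.
ΔG contributes k·ΔG = (+$84 billion) / 0.131 ≈ +$641.2 billion.
ΔT of +$84 billion changes first-round spending by −c·ΔT = −$72.996 billion, contributing k·(−c·ΔT) = (−$72.996 billion) / 0.131 ≈ −$557.2 billion.
With ΔG = ΔT and no other leakages, the balanced-budget multiplier is 1, so ΔY = ΔG = +$84 billion.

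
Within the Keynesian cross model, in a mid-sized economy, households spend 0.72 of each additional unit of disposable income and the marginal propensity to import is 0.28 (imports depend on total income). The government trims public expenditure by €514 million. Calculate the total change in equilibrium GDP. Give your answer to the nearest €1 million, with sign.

Expenditure multiplier = 1/(1 − c + m) = 1/(1 − 0.72 + 0.28) = 1/0.56 ≈ 1.786.
ΔY = k × ΔG = (−€514 million) / 0.56 ≈ −€918 million.

−€918 million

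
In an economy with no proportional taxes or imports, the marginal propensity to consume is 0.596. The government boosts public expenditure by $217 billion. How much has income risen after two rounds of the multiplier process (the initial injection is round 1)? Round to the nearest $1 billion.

Round 1 adds ΔG = $217 billion; each later round is MPC = 0.596 times the previous.
After 2 rounds: 217 + 129.332 = ΔG·(1 − c^2)/(1 − c) = 217 × (1 − 0.355216)/0.404 ≈ $346 billion.

$346 billion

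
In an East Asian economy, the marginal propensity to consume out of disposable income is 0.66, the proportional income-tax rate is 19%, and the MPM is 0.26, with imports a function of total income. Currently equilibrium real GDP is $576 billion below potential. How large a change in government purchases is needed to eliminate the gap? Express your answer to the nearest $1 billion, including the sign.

Spending multiplier = 1/(1 − c(1−t) + m) = 1/(1 − 0.66×0.81 + 0.26) = 1/0.7254 ≈ 1.379.
Need ΔY = +$576 billion, so ΔG = ΔY/k = (+$576 billion) × 0.7254 ≈ +$418 billion.
The government should increase government purchases by $418 billion.

+$418 billion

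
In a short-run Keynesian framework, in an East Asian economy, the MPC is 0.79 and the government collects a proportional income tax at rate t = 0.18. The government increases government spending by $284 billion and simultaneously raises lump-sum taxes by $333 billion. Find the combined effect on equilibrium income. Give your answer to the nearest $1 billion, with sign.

+$59 billion

Expenditure multiplier = 1/(1 − c(1−t)) = 1/(1 − 0.79×0.82) = 1/0.3522 ≈ 2.839.
ΔG contributes k·ΔG = (+$284 billion) / 0.3522 ≈ +$806.4 billion.
ΔT of +$333 billion changes first-round spending by −c·ΔT = −$263.07 billion, contributing k·(−c·ΔT) = (−$263.07 billion) / 0.3522 ≈ −$746.9 billion.
Net ΔY = k(ΔG − c·ΔT) = (+$20.93 billion) / 0.3522 ≈ +$59 billion.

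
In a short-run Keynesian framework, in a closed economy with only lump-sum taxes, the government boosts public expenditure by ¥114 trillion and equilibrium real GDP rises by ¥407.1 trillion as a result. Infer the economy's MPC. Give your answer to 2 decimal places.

Implied spending multiplier k = ΔY/ΔG = 407.1/114 ≈ 3.5711.
Since k = 1/(1 − MPC), MPC = 1 − 1/k = 1 − ΔG/ΔY = 1 − 114/407.1 ≈ 0.72.

0.72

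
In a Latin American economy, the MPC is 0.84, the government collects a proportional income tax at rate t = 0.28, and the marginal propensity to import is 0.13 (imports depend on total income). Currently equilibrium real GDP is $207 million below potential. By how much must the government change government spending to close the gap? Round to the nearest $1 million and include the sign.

+$109 million

Spending multiplier = 1/(1 − c(1−t) + m) = 1/(1 − 0.84×0.72 + 0.13) = 1/0.5252 ≈ 1.904.
Need ΔY = +$207 million, so ΔG = ΔY/k = (+$207 million) × 0.5252 ≈ +$109 million.
The government should increase government spending by $109 million.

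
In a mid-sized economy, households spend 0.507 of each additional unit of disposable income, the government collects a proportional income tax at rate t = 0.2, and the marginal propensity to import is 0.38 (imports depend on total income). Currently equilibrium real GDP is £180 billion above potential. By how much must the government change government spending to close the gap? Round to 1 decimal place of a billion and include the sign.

Spending multiplier = 1/(1 − c(1−t) + m) = 1/(1 − 0.507×0.8 + 0.38) = 1/0.9744 ≈ 1.026.
Need ΔY = −£180 billion, so ΔG = ΔY/k = (−£180 billion) × 0.9744 ≈ −£175.4 billion.
The government should cut government spending by £175.4 billion.

−£175.4 billion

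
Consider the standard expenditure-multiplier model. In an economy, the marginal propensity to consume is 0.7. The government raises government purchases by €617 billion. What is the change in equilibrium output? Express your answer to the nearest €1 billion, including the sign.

Government-spending multiplier = 1/(1 − MPC) = 1/(1 − 0.7) = 1/0.3 ≈ 3.333.
ΔY = k × ΔG = (+€617 billion) / 0.3 ≈ +€2,057 billion.

+€2,057 billion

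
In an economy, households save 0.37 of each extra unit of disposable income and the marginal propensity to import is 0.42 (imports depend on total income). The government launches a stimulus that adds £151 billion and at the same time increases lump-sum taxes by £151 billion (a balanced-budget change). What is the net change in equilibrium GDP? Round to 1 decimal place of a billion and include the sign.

MPC = 1 − MPS = 1 − 0.37 = 0.63.
Expenditure multiplier = 1/(1 − c + m) = 1/(1 − 0.63 + 0.42) = 1/0.79 ≈ 1.266.
ΔG contributes k·ΔG = (+£151 billion) / 0.79 ≈ +£191.1 billion.
ΔT of +£151 billion changes first-round spending by −c·ΔT = −£95.13 billion, contributing k·(−c·ΔT) = (−£95.13 billion) / 0.79 ≈ −£120.4 billion.
Net ΔY = k(ΔG − c·ΔT) = (+£55.87 billion) / 0.79 ≈ +£70.7 billion.

+£70.7 billion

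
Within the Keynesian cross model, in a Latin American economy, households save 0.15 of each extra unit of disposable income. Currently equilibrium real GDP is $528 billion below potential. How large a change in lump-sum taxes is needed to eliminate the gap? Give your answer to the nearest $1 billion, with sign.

−$93 billion

MPC = 1 − MPS = 1 − 0.15 = 0.85.
Spending multiplier = 1/(1 − MPC) = 1/(1 − 0.85) = 1/0.15 ≈ 6.667.
Tax multiplier = −c·k = −0.85/0.15 ≈ −5.667. Need ΔY = +$528 billion, so ΔT = ΔY/(−c·k) = −(+$528 billion) × 0.15 / 0.85 ≈ −$93 billion.
The government should cut lump-sum taxes by $93 billion.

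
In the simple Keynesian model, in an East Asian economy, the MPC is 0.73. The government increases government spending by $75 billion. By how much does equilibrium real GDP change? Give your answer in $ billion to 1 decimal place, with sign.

Spending multiplier = 1/(1 − MPC) = 1/(1 − 0.73) = 1/0.27 ≈ 3.704.
ΔY = k × ΔG = (+$75 billion) / 0.27 ≈ +$277.8 billion.

+$277.8 billion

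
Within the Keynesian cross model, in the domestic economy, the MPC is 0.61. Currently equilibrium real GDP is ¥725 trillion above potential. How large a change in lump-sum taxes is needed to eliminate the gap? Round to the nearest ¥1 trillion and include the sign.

+¥464 trillion

Spending multiplier = 1/(1 − MPC) = 1/(1 − 0.61) = 1/0.39 ≈ 2.564.
Tax multiplier = −c·k = −0.61/0.39 ≈ −1.564. Need ΔY = −¥725 trillion, so ΔT = ΔY/(−c·k) = −(−¥725 trillion) × 0.39 / 0.61 ≈ +¥464 trillion.
The government should raise lump-sum taxes by ¥464 trillion.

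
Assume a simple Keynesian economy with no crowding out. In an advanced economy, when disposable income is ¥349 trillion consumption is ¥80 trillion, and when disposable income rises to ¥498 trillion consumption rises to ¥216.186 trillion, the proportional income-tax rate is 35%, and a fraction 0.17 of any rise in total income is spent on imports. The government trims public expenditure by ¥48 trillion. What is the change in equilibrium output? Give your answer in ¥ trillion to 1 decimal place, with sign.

−¥83.3 trillion

MPC = ΔC/ΔYd = (216.186 − 80)/(498 − 349) = 136.186/149 = 0.914.
Government-spending multiplier = 1/(1 − c(1−t) + m) = 1/(1 − 0.914×0.65 + 0.17) = 1/0.5759 ≈ 1.736.
ΔY = k × ΔG = (−¥48 trillion) / 0.5759 ≈ −¥83.3 trillion.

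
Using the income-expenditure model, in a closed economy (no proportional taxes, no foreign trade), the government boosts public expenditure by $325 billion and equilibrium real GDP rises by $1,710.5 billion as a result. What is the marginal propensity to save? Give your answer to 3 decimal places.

0.190

Implied spending multiplier k = ΔY/ΔG = 1,710.5/325 ≈ 5.2631.
Since k = 1/(1 − MPC), MPC = 1 − 1/k = 1 − ΔG/ΔY = 1 − 325/1,710.5 ≈ 0.810.
MPS = 1 − MPC = 0.190.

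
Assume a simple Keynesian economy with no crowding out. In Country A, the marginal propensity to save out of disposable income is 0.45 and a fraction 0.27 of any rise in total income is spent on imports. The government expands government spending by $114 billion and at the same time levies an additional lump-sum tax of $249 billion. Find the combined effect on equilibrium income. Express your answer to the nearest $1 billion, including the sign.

−$32 billion

MPC = 1 − MPS = 1 − 0.45 = 0.55.
Expenditure multiplier = 1/(1 − c + m) = 1/(1 − 0.55 + 0.27) = 1/0.72 ≈ 1.389.
ΔG contributes k·ΔG = (+$114 billion) / 0.72 ≈ +$158.3 billion.
ΔT of +$249 billion changes first-round spending by −c·ΔT = −$136.95 billion, contributing k·(−c·ΔT) = (−$136.95 billion) / 0.72 ≈ −$190.2 billion.
Net ΔY = k(ΔG − c·ΔT) = (−$22.95 billion) / 0.72 ≈ −$32 billion.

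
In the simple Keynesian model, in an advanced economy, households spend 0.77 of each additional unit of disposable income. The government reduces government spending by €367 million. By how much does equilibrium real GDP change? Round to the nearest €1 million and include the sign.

Spending multiplier = 1/(1 − MPC) = 1/(1 − 0.77) = 1/0.23 ≈ 4.348.
ΔY = k × ΔG = (−€367 million) / 0.23 ≈ −€1,596 million.

−€1,596 million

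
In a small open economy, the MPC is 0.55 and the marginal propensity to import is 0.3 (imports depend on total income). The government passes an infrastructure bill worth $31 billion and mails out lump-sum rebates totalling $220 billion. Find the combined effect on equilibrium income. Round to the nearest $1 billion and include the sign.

+$203 billion

Expenditure multiplier = 1/(1 − c + m) = 1/(1 − 0.55 + 0.3) = 1/0.75 ≈ 1.333.
ΔG contributes k·ΔG = (+$31 billion) / 0.75 ≈ +$41.3 billion.
ΔT of −$220 billion changes first-round spending by −c·ΔT = +$121 billion, contributing k·(−c·ΔT) = (+$121 billion) / 0.75 ≈ +$161.3 billion.
Net ΔY = k(ΔG − c·ΔT) = (+$152 billion) / 0.75 ≈ +$203 billion.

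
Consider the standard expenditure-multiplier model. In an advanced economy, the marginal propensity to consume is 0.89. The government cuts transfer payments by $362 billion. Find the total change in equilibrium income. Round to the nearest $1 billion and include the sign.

−$2,929 billion

The transfer change shifts disposable income by −$362 billion, so first-round consumption changes by c·ΔTR = 0.89 × (−$362 billion) = −$322.18 billion.
Expenditure multiplier = 1/(1 − MPC) = 1/(1 − 0.89) = 1/0.11 ≈ 9.091.
The transfer multiplier is c × k ≈ 8.091, so ΔY = k × (c·ΔTR) = (−$322.18 billion) / 0.11 ≈ −$2,929 billion.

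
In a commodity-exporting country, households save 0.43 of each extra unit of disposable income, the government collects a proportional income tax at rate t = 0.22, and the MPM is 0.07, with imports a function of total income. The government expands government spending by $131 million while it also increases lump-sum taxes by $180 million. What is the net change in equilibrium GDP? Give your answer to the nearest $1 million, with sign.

+$45 million

MPC = 1 − MPS = 1 − 0.43 = 0.57.
Expenditure multiplier = 1/(1 − c(1−t) + m) = 1/(1 − 0.57×0.78 + 0.07) = 1/0.6254 ≈ 1.599.
ΔG contributes k·ΔG = (+$131 million) / 0.6254 ≈ +$209.5 million.
ΔT of +$180 million changes first-round spending by −c·ΔT = −$102.6 million, contributing k·(−c·ΔT) = (−$102.6 million) / 0.6254 ≈ −$164.1 million.
Net ΔY = k(ΔG − c·ΔT) = (+$28.4 million) / 0.6254 ≈ +$45 million.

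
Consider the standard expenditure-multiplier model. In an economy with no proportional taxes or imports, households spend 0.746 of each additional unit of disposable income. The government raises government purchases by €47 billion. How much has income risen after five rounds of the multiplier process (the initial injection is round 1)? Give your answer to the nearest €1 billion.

Round 1 adds ΔG = €47 billion; each later round is MPC = 0.746 times the previous.
After 5 rounds: 47 + 35.062 + 26.156252 + 19.512563992 + 14.556372738032 = ΔG·(1 − c^5)/(1 − c) = 47 × (1 − 0.231043703458976)/0.254 ≈ €142 billion.

€142 billion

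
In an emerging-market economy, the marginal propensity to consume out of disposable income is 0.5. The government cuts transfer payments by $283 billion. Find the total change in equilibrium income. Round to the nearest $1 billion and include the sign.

The transfer change shifts disposable income by −$283 billion, so first-round consumption changes by c·ΔTR = 0.5 × (−$283 billion) = −$141.5 billion.
Expenditure multiplier = 1/(1 − MPC) = 1/(1 − 0.5) = 1/0.5 = 2.
The transfer multiplier is c × k = 1, so ΔY = k × (c·ΔTR) = (−$141.5 billion) / 0.5 = −$283 billion.

−$283 billion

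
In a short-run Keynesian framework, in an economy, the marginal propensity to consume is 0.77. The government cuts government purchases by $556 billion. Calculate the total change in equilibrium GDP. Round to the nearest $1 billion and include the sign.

−$2,417 billion

Spending multiplier = 1/(1 − MPC) = 1/(1 − 0.77) = 1/0.23 ≈ 4.348.
ΔY = k × ΔG = (−$556 billion) / 0.23 ≈ −$2,417 billion.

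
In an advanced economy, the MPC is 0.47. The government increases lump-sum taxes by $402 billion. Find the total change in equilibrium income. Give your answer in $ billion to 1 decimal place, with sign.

−$356.5 billion

A lump-sum tax change of +$402 billion shifts disposable income by −$402 billion; first-round consumption changes by −c × ΔT = −0.47 × (+$402 billion) = −$188.94 billion.
Expenditure multiplier = 1/(1 − MPC) = 1/(1 − 0.47) = 1/0.53 ≈ 1.887.
The tax multiplier is −c × k ≈ −0.887, so ΔY = k × (−c·ΔT) = (−$188.94 billion) / 0.53 ≈ −$356.5 billion.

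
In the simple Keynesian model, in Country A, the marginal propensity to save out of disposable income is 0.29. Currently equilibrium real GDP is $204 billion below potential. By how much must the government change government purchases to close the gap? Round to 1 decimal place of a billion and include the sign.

MPC = 1 − MPS = 1 − 0.29 = 0.71.
Spending multiplier = 1/(1 − MPC) = 1/(1 − 0.71) = 1/0.29 ≈ 3.448.
Need ΔY = +$204 billion, so ΔG = ΔY/k = (+$204 billion) × 0.29 ≈ +$59.2 billion.
The government should increase government purchases by $59.2 billion.

+$59.2 billion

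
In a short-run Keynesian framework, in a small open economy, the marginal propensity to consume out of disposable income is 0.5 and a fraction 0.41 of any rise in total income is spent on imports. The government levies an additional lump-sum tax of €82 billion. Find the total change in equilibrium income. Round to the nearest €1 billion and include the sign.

−€45 billion

A lump-sum tax change of +€82 billion shifts disposable income by −€82 billion; first-round consumption changes by −c × ΔT = −0.5 × (+€82 billion) = −€41 billion.
Expenditure multiplier = 1/(1 − c + m) = 1/(1 − 0.5 + 0.41) = 1/0.91 ≈ 1.099.
The tax multiplier is −c × k ≈ −0.549, so ΔY = k × (−c·ΔT) = (−€41 billion) / 0.91 ≈ −€45 billion.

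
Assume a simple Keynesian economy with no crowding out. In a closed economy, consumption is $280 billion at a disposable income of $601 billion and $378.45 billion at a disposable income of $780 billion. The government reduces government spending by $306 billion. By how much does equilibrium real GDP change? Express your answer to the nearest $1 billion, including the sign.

−$680 billion

MPC = ΔC/ΔYd = (378.45 − 280)/(780 − 601) = 98.45/179 = 0.55.
Government-spending multiplier = 1/(1 − MPC) = 1/(1 − 0.55) = 1/0.45 ≈ 2.222.
ΔY = k × ΔG = (−$306 billion) / 0.45 = −$680 billion.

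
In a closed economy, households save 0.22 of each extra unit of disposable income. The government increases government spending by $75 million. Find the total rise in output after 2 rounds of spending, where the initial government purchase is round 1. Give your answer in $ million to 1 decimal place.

MPC = 1 − MPS = 1 − 0.22 = 0.78.
Round 1 adds ΔG = $75 million; each later round is MPC = 0.78 times the previous.
After 2 rounds: 75 + 58.5 = ΔG·(1 − c^2)/(1 − c) = 75 × (1 − 0.6084)/0.22 = $133.5 million.

$133.5 million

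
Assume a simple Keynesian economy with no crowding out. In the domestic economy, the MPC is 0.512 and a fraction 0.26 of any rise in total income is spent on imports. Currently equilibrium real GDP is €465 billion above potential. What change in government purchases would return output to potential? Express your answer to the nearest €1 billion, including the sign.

Spending multiplier = 1/(1 − c + m) = 1/(1 − 0.512 + 0.26) = 1/0.748 ≈ 1.337.
Need ΔY = −€465 billion, so ΔG = ΔY/k = (−€465 billion) × 0.748 ≈ −€348 billion.
The government should cut government purchases by €348 billion.

−€348 billion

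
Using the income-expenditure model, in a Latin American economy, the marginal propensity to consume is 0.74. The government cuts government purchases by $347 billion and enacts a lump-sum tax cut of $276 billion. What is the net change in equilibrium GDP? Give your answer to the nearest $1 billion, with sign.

−$549 billion

Expenditure multiplier = 1/(1 − MPC) = 1/(1 − 0.74) = 1/0.26 ≈ 3.846.
ΔG contributes k·ΔG = (−$347 billion) / 0.26 ≈ −$1,334.6 billion.
ΔT of −$276 billion changes first-round spending by −c·ΔT = +$204.24 billion, contributing k·(−c·ΔT) = (+$204.24 billion) / 0.26 ≈ +$785.5 billion.
Net ΔY = k(ΔG − c·ΔT) = (−$142.76 billion) / 0.26 ≈ −$549 billion.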